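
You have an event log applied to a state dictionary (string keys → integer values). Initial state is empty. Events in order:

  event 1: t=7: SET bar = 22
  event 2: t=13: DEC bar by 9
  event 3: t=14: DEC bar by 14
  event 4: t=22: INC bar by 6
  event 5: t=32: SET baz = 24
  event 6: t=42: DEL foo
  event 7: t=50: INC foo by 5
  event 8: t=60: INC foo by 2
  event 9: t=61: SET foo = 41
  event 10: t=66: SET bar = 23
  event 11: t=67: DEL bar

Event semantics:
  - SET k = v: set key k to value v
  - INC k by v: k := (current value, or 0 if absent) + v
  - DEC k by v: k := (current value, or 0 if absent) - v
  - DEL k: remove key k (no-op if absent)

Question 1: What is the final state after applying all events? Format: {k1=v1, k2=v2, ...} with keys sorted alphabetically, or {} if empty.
Answer: {baz=24, foo=41}

Derivation:
  after event 1 (t=7: SET bar = 22): {bar=22}
  after event 2 (t=13: DEC bar by 9): {bar=13}
  after event 3 (t=14: DEC bar by 14): {bar=-1}
  after event 4 (t=22: INC bar by 6): {bar=5}
  after event 5 (t=32: SET baz = 24): {bar=5, baz=24}
  after event 6 (t=42: DEL foo): {bar=5, baz=24}
  after event 7 (t=50: INC foo by 5): {bar=5, baz=24, foo=5}
  after event 8 (t=60: INC foo by 2): {bar=5, baz=24, foo=7}
  after event 9 (t=61: SET foo = 41): {bar=5, baz=24, foo=41}
  after event 10 (t=66: SET bar = 23): {bar=23, baz=24, foo=41}
  after event 11 (t=67: DEL bar): {baz=24, foo=41}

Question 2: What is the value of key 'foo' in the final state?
Answer: 41

Derivation:
Track key 'foo' through all 11 events:
  event 1 (t=7: SET bar = 22): foo unchanged
  event 2 (t=13: DEC bar by 9): foo unchanged
  event 3 (t=14: DEC bar by 14): foo unchanged
  event 4 (t=22: INC bar by 6): foo unchanged
  event 5 (t=32: SET baz = 24): foo unchanged
  event 6 (t=42: DEL foo): foo (absent) -> (absent)
  event 7 (t=50: INC foo by 5): foo (absent) -> 5
  event 8 (t=60: INC foo by 2): foo 5 -> 7
  event 9 (t=61: SET foo = 41): foo 7 -> 41
  event 10 (t=66: SET bar = 23): foo unchanged
  event 11 (t=67: DEL bar): foo unchanged
Final: foo = 41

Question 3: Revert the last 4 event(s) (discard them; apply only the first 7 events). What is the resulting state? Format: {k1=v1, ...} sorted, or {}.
Answer: {bar=5, baz=24, foo=5}

Derivation:
Keep first 7 events (discard last 4):
  after event 1 (t=7: SET bar = 22): {bar=22}
  after event 2 (t=13: DEC bar by 9): {bar=13}
  after event 3 (t=14: DEC bar by 14): {bar=-1}
  after event 4 (t=22: INC bar by 6): {bar=5}
  after event 5 (t=32: SET baz = 24): {bar=5, baz=24}
  after event 6 (t=42: DEL foo): {bar=5, baz=24}
  after event 7 (t=50: INC foo by 5): {bar=5, baz=24, foo=5}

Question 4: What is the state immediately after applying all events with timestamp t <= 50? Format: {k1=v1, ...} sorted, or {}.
Answer: {bar=5, baz=24, foo=5}

Derivation:
Apply events with t <= 50 (7 events):
  after event 1 (t=7: SET bar = 22): {bar=22}
  after event 2 (t=13: DEC bar by 9): {bar=13}
  after event 3 (t=14: DEC bar by 14): {bar=-1}
  after event 4 (t=22: INC bar by 6): {bar=5}
  after event 5 (t=32: SET baz = 24): {bar=5, baz=24}
  after event 6 (t=42: DEL foo): {bar=5, baz=24}
  after event 7 (t=50: INC foo by 5): {bar=5, baz=24, foo=5}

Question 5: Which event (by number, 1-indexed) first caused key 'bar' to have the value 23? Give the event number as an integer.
Answer: 10

Derivation:
Looking for first event where bar becomes 23:
  event 1: bar = 22
  event 2: bar = 13
  event 3: bar = -1
  event 4: bar = 5
  event 5: bar = 5
  event 6: bar = 5
  event 7: bar = 5
  event 8: bar = 5
  event 9: bar = 5
  event 10: bar 5 -> 23  <-- first match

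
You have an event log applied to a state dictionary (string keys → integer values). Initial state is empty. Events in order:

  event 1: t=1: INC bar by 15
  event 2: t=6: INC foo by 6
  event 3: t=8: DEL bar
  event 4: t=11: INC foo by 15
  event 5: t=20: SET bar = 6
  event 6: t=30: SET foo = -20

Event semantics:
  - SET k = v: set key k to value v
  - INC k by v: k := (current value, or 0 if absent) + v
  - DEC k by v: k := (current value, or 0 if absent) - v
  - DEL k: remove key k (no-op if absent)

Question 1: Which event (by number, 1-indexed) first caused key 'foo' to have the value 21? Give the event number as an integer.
Answer: 4

Derivation:
Looking for first event where foo becomes 21:
  event 2: foo = 6
  event 3: foo = 6
  event 4: foo 6 -> 21  <-- first match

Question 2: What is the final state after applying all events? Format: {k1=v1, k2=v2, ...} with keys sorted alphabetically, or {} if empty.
  after event 1 (t=1: INC bar by 15): {bar=15}
  after event 2 (t=6: INC foo by 6): {bar=15, foo=6}
  after event 3 (t=8: DEL bar): {foo=6}
  after event 4 (t=11: INC foo by 15): {foo=21}
  after event 5 (t=20: SET bar = 6): {bar=6, foo=21}
  after event 6 (t=30: SET foo = -20): {bar=6, foo=-20}

Answer: {bar=6, foo=-20}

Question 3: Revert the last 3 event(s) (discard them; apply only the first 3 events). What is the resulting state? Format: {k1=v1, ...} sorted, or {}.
Answer: {foo=6}

Derivation:
Keep first 3 events (discard last 3):
  after event 1 (t=1: INC bar by 15): {bar=15}
  after event 2 (t=6: INC foo by 6): {bar=15, foo=6}
  after event 3 (t=8: DEL bar): {foo=6}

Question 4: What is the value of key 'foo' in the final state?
Answer: -20

Derivation:
Track key 'foo' through all 6 events:
  event 1 (t=1: INC bar by 15): foo unchanged
  event 2 (t=6: INC foo by 6): foo (absent) -> 6
  event 3 (t=8: DEL bar): foo unchanged
  event 4 (t=11: INC foo by 15): foo 6 -> 21
  event 5 (t=20: SET bar = 6): foo unchanged
  event 6 (t=30: SET foo = -20): foo 21 -> -20
Final: foo = -20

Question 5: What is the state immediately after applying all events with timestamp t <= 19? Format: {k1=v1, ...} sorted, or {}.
Apply events with t <= 19 (4 events):
  after event 1 (t=1: INC bar by 15): {bar=15}
  after event 2 (t=6: INC foo by 6): {bar=15, foo=6}
  after event 3 (t=8: DEL bar): {foo=6}
  after event 4 (t=11: INC foo by 15): {foo=21}

Answer: {foo=21}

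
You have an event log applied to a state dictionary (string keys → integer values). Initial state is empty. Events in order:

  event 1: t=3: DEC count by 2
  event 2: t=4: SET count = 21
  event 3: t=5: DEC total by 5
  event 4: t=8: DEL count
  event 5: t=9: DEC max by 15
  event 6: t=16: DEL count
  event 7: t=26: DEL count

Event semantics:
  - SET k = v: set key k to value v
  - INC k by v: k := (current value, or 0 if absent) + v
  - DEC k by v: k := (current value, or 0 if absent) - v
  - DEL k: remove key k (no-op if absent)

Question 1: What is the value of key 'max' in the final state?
Answer: -15

Derivation:
Track key 'max' through all 7 events:
  event 1 (t=3: DEC count by 2): max unchanged
  event 2 (t=4: SET count = 21): max unchanged
  event 3 (t=5: DEC total by 5): max unchanged
  event 4 (t=8: DEL count): max unchanged
  event 5 (t=9: DEC max by 15): max (absent) -> -15
  event 6 (t=16: DEL count): max unchanged
  event 7 (t=26: DEL count): max unchanged
Final: max = -15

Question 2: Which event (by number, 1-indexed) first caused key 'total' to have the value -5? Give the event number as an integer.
Answer: 3

Derivation:
Looking for first event where total becomes -5:
  event 3: total (absent) -> -5  <-- first match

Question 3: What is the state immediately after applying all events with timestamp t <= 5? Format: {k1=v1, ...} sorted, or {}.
Apply events with t <= 5 (3 events):
  after event 1 (t=3: DEC count by 2): {count=-2}
  after event 2 (t=4: SET count = 21): {count=21}
  after event 3 (t=5: DEC total by 5): {count=21, total=-5}

Answer: {count=21, total=-5}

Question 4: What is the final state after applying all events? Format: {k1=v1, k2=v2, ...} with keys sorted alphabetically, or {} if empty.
Answer: {max=-15, total=-5}

Derivation:
  after event 1 (t=3: DEC count by 2): {count=-2}
  after event 2 (t=4: SET count = 21): {count=21}
  after event 3 (t=5: DEC total by 5): {count=21, total=-5}
  after event 4 (t=8: DEL count): {total=-5}
  after event 5 (t=9: DEC max by 15): {max=-15, total=-5}
  after event 6 (t=16: DEL count): {max=-15, total=-5}
  after event 7 (t=26: DEL count): {max=-15, total=-5}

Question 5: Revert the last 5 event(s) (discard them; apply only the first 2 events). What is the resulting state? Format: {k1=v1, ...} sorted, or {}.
Answer: {count=21}

Derivation:
Keep first 2 events (discard last 5):
  after event 1 (t=3: DEC count by 2): {count=-2}
  after event 2 (t=4: SET count = 21): {count=21}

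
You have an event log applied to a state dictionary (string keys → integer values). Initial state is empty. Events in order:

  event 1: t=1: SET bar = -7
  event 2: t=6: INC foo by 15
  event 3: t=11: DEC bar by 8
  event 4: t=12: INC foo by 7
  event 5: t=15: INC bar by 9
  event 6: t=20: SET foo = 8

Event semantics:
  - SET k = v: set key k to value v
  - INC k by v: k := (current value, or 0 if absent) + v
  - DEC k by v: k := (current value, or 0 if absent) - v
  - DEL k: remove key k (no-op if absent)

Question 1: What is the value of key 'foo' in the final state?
Answer: 8

Derivation:
Track key 'foo' through all 6 events:
  event 1 (t=1: SET bar = -7): foo unchanged
  event 2 (t=6: INC foo by 15): foo (absent) -> 15
  event 3 (t=11: DEC bar by 8): foo unchanged
  event 4 (t=12: INC foo by 7): foo 15 -> 22
  event 5 (t=15: INC bar by 9): foo unchanged
  event 6 (t=20: SET foo = 8): foo 22 -> 8
Final: foo = 8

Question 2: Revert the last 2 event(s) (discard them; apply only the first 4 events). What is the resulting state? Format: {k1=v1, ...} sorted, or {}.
Answer: {bar=-15, foo=22}

Derivation:
Keep first 4 events (discard last 2):
  after event 1 (t=1: SET bar = -7): {bar=-7}
  after event 2 (t=6: INC foo by 15): {bar=-7, foo=15}
  after event 3 (t=11: DEC bar by 8): {bar=-15, foo=15}
  after event 4 (t=12: INC foo by 7): {bar=-15, foo=22}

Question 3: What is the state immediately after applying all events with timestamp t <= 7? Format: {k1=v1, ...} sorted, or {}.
Apply events with t <= 7 (2 events):
  after event 1 (t=1: SET bar = -7): {bar=-7}
  after event 2 (t=6: INC foo by 15): {bar=-7, foo=15}

Answer: {bar=-7, foo=15}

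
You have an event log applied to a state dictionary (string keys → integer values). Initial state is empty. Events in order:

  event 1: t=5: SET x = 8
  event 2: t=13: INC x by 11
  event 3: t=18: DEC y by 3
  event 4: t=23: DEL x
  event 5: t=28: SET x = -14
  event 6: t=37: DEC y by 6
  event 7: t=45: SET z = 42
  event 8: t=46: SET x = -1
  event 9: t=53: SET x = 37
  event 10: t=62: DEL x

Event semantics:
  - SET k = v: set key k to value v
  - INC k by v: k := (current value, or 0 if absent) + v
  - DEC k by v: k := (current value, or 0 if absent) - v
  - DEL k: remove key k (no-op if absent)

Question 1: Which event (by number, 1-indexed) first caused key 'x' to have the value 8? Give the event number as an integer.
Looking for first event where x becomes 8:
  event 1: x (absent) -> 8  <-- first match

Answer: 1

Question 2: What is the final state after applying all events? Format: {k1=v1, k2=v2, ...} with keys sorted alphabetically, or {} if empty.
Answer: {y=-9, z=42}

Derivation:
  after event 1 (t=5: SET x = 8): {x=8}
  after event 2 (t=13: INC x by 11): {x=19}
  after event 3 (t=18: DEC y by 3): {x=19, y=-3}
  after event 4 (t=23: DEL x): {y=-3}
  after event 5 (t=28: SET x = -14): {x=-14, y=-3}
  after event 6 (t=37: DEC y by 6): {x=-14, y=-9}
  after event 7 (t=45: SET z = 42): {x=-14, y=-9, z=42}
  after event 8 (t=46: SET x = -1): {x=-1, y=-9, z=42}
  after event 9 (t=53: SET x = 37): {x=37, y=-9, z=42}
  after event 10 (t=62: DEL x): {y=-9, z=42}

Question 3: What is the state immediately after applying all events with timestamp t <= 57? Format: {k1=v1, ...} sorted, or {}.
Apply events with t <= 57 (9 events):
  after event 1 (t=5: SET x = 8): {x=8}
  after event 2 (t=13: INC x by 11): {x=19}
  after event 3 (t=18: DEC y by 3): {x=19, y=-3}
  after event 4 (t=23: DEL x): {y=-3}
  after event 5 (t=28: SET x = -14): {x=-14, y=-3}
  after event 6 (t=37: DEC y by 6): {x=-14, y=-9}
  after event 7 (t=45: SET z = 42): {x=-14, y=-9, z=42}
  after event 8 (t=46: SET x = -1): {x=-1, y=-9, z=42}
  after event 9 (t=53: SET x = 37): {x=37, y=-9, z=42}

Answer: {x=37, y=-9, z=42}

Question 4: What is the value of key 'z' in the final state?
Answer: 42

Derivation:
Track key 'z' through all 10 events:
  event 1 (t=5: SET x = 8): z unchanged
  event 2 (t=13: INC x by 11): z unchanged
  event 3 (t=18: DEC y by 3): z unchanged
  event 4 (t=23: DEL x): z unchanged
  event 5 (t=28: SET x = -14): z unchanged
  event 6 (t=37: DEC y by 6): z unchanged
  event 7 (t=45: SET z = 42): z (absent) -> 42
  event 8 (t=46: SET x = -1): z unchanged
  event 9 (t=53: SET x = 37): z unchanged
  event 10 (t=62: DEL x): z unchanged
Final: z = 42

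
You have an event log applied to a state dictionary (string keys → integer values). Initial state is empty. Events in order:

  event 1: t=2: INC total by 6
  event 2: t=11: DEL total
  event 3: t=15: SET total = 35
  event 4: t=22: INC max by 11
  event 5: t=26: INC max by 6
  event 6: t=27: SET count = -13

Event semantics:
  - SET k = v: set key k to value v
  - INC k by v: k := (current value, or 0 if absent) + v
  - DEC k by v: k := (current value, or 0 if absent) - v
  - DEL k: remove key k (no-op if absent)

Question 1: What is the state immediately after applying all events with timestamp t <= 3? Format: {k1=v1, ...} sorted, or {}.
Answer: {total=6}

Derivation:
Apply events with t <= 3 (1 events):
  after event 1 (t=2: INC total by 6): {total=6}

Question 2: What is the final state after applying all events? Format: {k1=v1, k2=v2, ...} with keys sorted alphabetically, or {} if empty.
Answer: {count=-13, max=17, total=35}

Derivation:
  after event 1 (t=2: INC total by 6): {total=6}
  after event 2 (t=11: DEL total): {}
  after event 3 (t=15: SET total = 35): {total=35}
  after event 4 (t=22: INC max by 11): {max=11, total=35}
  after event 5 (t=26: INC max by 6): {max=17, total=35}
  after event 6 (t=27: SET count = -13): {count=-13, max=17, total=35}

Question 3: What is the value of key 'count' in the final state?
Answer: -13

Derivation:
Track key 'count' through all 6 events:
  event 1 (t=2: INC total by 6): count unchanged
  event 2 (t=11: DEL total): count unchanged
  event 3 (t=15: SET total = 35): count unchanged
  event 4 (t=22: INC max by 11): count unchanged
  event 5 (t=26: INC max by 6): count unchanged
  event 6 (t=27: SET count = -13): count (absent) -> -13
Final: count = -13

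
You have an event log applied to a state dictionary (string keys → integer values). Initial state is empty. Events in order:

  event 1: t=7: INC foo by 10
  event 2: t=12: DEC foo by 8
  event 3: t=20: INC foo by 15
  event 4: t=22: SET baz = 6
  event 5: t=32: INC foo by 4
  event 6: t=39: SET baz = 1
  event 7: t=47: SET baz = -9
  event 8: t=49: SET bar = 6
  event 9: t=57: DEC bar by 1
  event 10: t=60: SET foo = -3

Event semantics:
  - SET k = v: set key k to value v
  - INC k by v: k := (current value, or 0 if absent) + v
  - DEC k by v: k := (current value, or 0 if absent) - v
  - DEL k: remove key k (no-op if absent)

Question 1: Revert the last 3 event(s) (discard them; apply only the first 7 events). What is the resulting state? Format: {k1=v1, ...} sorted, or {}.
Answer: {baz=-9, foo=21}

Derivation:
Keep first 7 events (discard last 3):
  after event 1 (t=7: INC foo by 10): {foo=10}
  after event 2 (t=12: DEC foo by 8): {foo=2}
  after event 3 (t=20: INC foo by 15): {foo=17}
  after event 4 (t=22: SET baz = 6): {baz=6, foo=17}
  after event 5 (t=32: INC foo by 4): {baz=6, foo=21}
  after event 6 (t=39: SET baz = 1): {baz=1, foo=21}
  after event 7 (t=47: SET baz = -9): {baz=-9, foo=21}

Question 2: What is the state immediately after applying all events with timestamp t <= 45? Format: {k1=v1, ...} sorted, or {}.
Apply events with t <= 45 (6 events):
  after event 1 (t=7: INC foo by 10): {foo=10}
  after event 2 (t=12: DEC foo by 8): {foo=2}
  after event 3 (t=20: INC foo by 15): {foo=17}
  after event 4 (t=22: SET baz = 6): {baz=6, foo=17}
  after event 5 (t=32: INC foo by 4): {baz=6, foo=21}
  after event 6 (t=39: SET baz = 1): {baz=1, foo=21}

Answer: {baz=1, foo=21}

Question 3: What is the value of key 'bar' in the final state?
Track key 'bar' through all 10 events:
  event 1 (t=7: INC foo by 10): bar unchanged
  event 2 (t=12: DEC foo by 8): bar unchanged
  event 3 (t=20: INC foo by 15): bar unchanged
  event 4 (t=22: SET baz = 6): bar unchanged
  event 5 (t=32: INC foo by 4): bar unchanged
  event 6 (t=39: SET baz = 1): bar unchanged
  event 7 (t=47: SET baz = -9): bar unchanged
  event 8 (t=49: SET bar = 6): bar (absent) -> 6
  event 9 (t=57: DEC bar by 1): bar 6 -> 5
  event 10 (t=60: SET foo = -3): bar unchanged
Final: bar = 5

Answer: 5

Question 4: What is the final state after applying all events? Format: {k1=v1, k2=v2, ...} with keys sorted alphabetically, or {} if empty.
Answer: {bar=5, baz=-9, foo=-3}

Derivation:
  after event 1 (t=7: INC foo by 10): {foo=10}
  after event 2 (t=12: DEC foo by 8): {foo=2}
  after event 3 (t=20: INC foo by 15): {foo=17}
  after event 4 (t=22: SET baz = 6): {baz=6, foo=17}
  after event 5 (t=32: INC foo by 4): {baz=6, foo=21}
  after event 6 (t=39: SET baz = 1): {baz=1, foo=21}
  after event 7 (t=47: SET baz = -9): {baz=-9, foo=21}
  after event 8 (t=49: SET bar = 6): {bar=6, baz=-9, foo=21}
  after event 9 (t=57: DEC bar by 1): {bar=5, baz=-9, foo=21}
  after event 10 (t=60: SET foo = -3): {bar=5, baz=-9, foo=-3}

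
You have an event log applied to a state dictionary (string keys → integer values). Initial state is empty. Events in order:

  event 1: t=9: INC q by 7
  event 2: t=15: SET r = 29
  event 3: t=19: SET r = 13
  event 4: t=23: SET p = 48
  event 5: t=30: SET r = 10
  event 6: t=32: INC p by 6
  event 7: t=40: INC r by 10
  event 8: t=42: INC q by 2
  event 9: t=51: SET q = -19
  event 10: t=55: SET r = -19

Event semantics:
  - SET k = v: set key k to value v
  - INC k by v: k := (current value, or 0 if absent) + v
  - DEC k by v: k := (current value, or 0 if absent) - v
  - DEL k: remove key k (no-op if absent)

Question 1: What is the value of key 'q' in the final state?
Answer: -19

Derivation:
Track key 'q' through all 10 events:
  event 1 (t=9: INC q by 7): q (absent) -> 7
  event 2 (t=15: SET r = 29): q unchanged
  event 3 (t=19: SET r = 13): q unchanged
  event 4 (t=23: SET p = 48): q unchanged
  event 5 (t=30: SET r = 10): q unchanged
  event 6 (t=32: INC p by 6): q unchanged
  event 7 (t=40: INC r by 10): q unchanged
  event 8 (t=42: INC q by 2): q 7 -> 9
  event 9 (t=51: SET q = -19): q 9 -> -19
  event 10 (t=55: SET r = -19): q unchanged
Final: q = -19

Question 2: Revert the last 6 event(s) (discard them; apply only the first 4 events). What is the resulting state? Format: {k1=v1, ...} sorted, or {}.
Keep first 4 events (discard last 6):
  after event 1 (t=9: INC q by 7): {q=7}
  after event 2 (t=15: SET r = 29): {q=7, r=29}
  after event 3 (t=19: SET r = 13): {q=7, r=13}
  after event 4 (t=23: SET p = 48): {p=48, q=7, r=13}

Answer: {p=48, q=7, r=13}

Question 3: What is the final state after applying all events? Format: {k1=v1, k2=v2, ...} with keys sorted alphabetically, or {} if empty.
  after event 1 (t=9: INC q by 7): {q=7}
  after event 2 (t=15: SET r = 29): {q=7, r=29}
  after event 3 (t=19: SET r = 13): {q=7, r=13}
  after event 4 (t=23: SET p = 48): {p=48, q=7, r=13}
  after event 5 (t=30: SET r = 10): {p=48, q=7, r=10}
  after event 6 (t=32: INC p by 6): {p=54, q=7, r=10}
  after event 7 (t=40: INC r by 10): {p=54, q=7, r=20}
  after event 8 (t=42: INC q by 2): {p=54, q=9, r=20}
  after event 9 (t=51: SET q = -19): {p=54, q=-19, r=20}
  after event 10 (t=55: SET r = -19): {p=54, q=-19, r=-19}

Answer: {p=54, q=-19, r=-19}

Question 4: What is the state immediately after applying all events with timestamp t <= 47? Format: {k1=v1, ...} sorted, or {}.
Apply events with t <= 47 (8 events):
  after event 1 (t=9: INC q by 7): {q=7}
  after event 2 (t=15: SET r = 29): {q=7, r=29}
  after event 3 (t=19: SET r = 13): {q=7, r=13}
  after event 4 (t=23: SET p = 48): {p=48, q=7, r=13}
  after event 5 (t=30: SET r = 10): {p=48, q=7, r=10}
  after event 6 (t=32: INC p by 6): {p=54, q=7, r=10}
  after event 7 (t=40: INC r by 10): {p=54, q=7, r=20}
  after event 8 (t=42: INC q by 2): {p=54, q=9, r=20}

Answer: {p=54, q=9, r=20}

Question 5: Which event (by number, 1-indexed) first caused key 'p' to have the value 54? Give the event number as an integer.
Looking for first event where p becomes 54:
  event 4: p = 48
  event 5: p = 48
  event 6: p 48 -> 54  <-- first match

Answer: 6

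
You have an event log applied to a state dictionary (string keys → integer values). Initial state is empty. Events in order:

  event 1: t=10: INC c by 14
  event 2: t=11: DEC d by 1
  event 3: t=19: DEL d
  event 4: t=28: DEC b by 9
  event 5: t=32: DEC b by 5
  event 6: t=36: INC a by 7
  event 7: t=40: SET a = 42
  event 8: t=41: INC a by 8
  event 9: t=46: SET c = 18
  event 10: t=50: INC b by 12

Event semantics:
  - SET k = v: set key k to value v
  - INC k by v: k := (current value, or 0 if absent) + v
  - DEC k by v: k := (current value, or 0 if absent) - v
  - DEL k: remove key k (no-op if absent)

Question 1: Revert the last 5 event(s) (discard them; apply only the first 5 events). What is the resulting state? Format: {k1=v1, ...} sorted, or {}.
Keep first 5 events (discard last 5):
  after event 1 (t=10: INC c by 14): {c=14}
  after event 2 (t=11: DEC d by 1): {c=14, d=-1}
  after event 3 (t=19: DEL d): {c=14}
  after event 4 (t=28: DEC b by 9): {b=-9, c=14}
  after event 5 (t=32: DEC b by 5): {b=-14, c=14}

Answer: {b=-14, c=14}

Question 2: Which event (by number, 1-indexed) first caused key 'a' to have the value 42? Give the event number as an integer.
Looking for first event where a becomes 42:
  event 6: a = 7
  event 7: a 7 -> 42  <-- first match

Answer: 7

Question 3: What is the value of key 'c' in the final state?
Answer: 18

Derivation:
Track key 'c' through all 10 events:
  event 1 (t=10: INC c by 14): c (absent) -> 14
  event 2 (t=11: DEC d by 1): c unchanged
  event 3 (t=19: DEL d): c unchanged
  event 4 (t=28: DEC b by 9): c unchanged
  event 5 (t=32: DEC b by 5): c unchanged
  event 6 (t=36: INC a by 7): c unchanged
  event 7 (t=40: SET a = 42): c unchanged
  event 8 (t=41: INC a by 8): c unchanged
  event 9 (t=46: SET c = 18): c 14 -> 18
  event 10 (t=50: INC b by 12): c unchanged
Final: c = 18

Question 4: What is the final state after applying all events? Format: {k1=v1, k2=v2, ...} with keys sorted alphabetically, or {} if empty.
  after event 1 (t=10: INC c by 14): {c=14}
  after event 2 (t=11: DEC d by 1): {c=14, d=-1}
  after event 3 (t=19: DEL d): {c=14}
  after event 4 (t=28: DEC b by 9): {b=-9, c=14}
  after event 5 (t=32: DEC b by 5): {b=-14, c=14}
  after event 6 (t=36: INC a by 7): {a=7, b=-14, c=14}
  after event 7 (t=40: SET a = 42): {a=42, b=-14, c=14}
  after event 8 (t=41: INC a by 8): {a=50, b=-14, c=14}
  after event 9 (t=46: SET c = 18): {a=50, b=-14, c=18}
  after event 10 (t=50: INC b by 12): {a=50, b=-2, c=18}

Answer: {a=50, b=-2, c=18}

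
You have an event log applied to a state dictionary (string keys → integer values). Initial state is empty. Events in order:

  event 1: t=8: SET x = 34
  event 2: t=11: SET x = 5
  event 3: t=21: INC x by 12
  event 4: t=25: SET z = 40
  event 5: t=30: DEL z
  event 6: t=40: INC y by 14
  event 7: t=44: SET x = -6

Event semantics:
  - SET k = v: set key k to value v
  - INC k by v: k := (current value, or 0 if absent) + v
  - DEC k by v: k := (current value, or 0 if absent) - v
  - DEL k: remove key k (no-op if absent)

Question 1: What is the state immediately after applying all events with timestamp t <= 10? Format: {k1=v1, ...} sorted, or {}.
Apply events with t <= 10 (1 events):
  after event 1 (t=8: SET x = 34): {x=34}

Answer: {x=34}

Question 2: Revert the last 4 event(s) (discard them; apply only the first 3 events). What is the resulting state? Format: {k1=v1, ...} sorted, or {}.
Answer: {x=17}

Derivation:
Keep first 3 events (discard last 4):
  after event 1 (t=8: SET x = 34): {x=34}
  after event 2 (t=11: SET x = 5): {x=5}
  after event 3 (t=21: INC x by 12): {x=17}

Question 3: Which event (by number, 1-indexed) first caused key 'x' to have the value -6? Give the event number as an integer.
Answer: 7

Derivation:
Looking for first event where x becomes -6:
  event 1: x = 34
  event 2: x = 5
  event 3: x = 17
  event 4: x = 17
  event 5: x = 17
  event 6: x = 17
  event 7: x 17 -> -6  <-- first match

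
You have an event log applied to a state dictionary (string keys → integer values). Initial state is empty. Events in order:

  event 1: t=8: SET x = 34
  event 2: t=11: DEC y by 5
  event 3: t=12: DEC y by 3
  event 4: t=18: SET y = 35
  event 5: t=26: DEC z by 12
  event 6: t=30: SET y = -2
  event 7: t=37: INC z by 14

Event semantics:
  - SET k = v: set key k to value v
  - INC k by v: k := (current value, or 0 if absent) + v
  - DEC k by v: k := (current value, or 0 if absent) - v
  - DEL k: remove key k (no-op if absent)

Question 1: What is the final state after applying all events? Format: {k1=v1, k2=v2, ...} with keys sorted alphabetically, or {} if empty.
Answer: {x=34, y=-2, z=2}

Derivation:
  after event 1 (t=8: SET x = 34): {x=34}
  after event 2 (t=11: DEC y by 5): {x=34, y=-5}
  after event 3 (t=12: DEC y by 3): {x=34, y=-8}
  after event 4 (t=18: SET y = 35): {x=34, y=35}
  after event 5 (t=26: DEC z by 12): {x=34, y=35, z=-12}
  after event 6 (t=30: SET y = -2): {x=34, y=-2, z=-12}
  after event 7 (t=37: INC z by 14): {x=34, y=-2, z=2}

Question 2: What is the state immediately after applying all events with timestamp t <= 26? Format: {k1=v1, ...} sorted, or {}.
Apply events with t <= 26 (5 events):
  after event 1 (t=8: SET x = 34): {x=34}
  after event 2 (t=11: DEC y by 5): {x=34, y=-5}
  after event 3 (t=12: DEC y by 3): {x=34, y=-8}
  after event 4 (t=18: SET y = 35): {x=34, y=35}
  after event 5 (t=26: DEC z by 12): {x=34, y=35, z=-12}

Answer: {x=34, y=35, z=-12}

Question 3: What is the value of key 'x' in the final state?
Answer: 34

Derivation:
Track key 'x' through all 7 events:
  event 1 (t=8: SET x = 34): x (absent) -> 34
  event 2 (t=11: DEC y by 5): x unchanged
  event 3 (t=12: DEC y by 3): x unchanged
  event 4 (t=18: SET y = 35): x unchanged
  event 5 (t=26: DEC z by 12): x unchanged
  event 6 (t=30: SET y = -2): x unchanged
  event 7 (t=37: INC z by 14): x unchanged
Final: x = 34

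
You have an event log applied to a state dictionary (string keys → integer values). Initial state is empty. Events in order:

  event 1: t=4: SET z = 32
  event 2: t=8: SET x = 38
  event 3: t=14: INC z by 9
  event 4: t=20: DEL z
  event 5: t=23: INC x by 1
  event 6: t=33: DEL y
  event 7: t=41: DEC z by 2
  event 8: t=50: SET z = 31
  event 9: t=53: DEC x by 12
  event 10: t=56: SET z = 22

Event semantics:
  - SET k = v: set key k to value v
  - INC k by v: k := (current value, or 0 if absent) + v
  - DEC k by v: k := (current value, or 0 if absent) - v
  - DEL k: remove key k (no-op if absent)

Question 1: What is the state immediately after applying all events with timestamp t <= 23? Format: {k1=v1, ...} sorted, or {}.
Answer: {x=39}

Derivation:
Apply events with t <= 23 (5 events):
  after event 1 (t=4: SET z = 32): {z=32}
  after event 2 (t=8: SET x = 38): {x=38, z=32}
  after event 3 (t=14: INC z by 9): {x=38, z=41}
  after event 4 (t=20: DEL z): {x=38}
  after event 5 (t=23: INC x by 1): {x=39}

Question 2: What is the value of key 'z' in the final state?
Track key 'z' through all 10 events:
  event 1 (t=4: SET z = 32): z (absent) -> 32
  event 2 (t=8: SET x = 38): z unchanged
  event 3 (t=14: INC z by 9): z 32 -> 41
  event 4 (t=20: DEL z): z 41 -> (absent)
  event 5 (t=23: INC x by 1): z unchanged
  event 6 (t=33: DEL y): z unchanged
  event 7 (t=41: DEC z by 2): z (absent) -> -2
  event 8 (t=50: SET z = 31): z -2 -> 31
  event 9 (t=53: DEC x by 12): z unchanged
  event 10 (t=56: SET z = 22): z 31 -> 22
Final: z = 22

Answer: 22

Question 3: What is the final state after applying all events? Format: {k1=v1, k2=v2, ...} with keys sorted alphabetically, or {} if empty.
Answer: {x=27, z=22}

Derivation:
  after event 1 (t=4: SET z = 32): {z=32}
  after event 2 (t=8: SET x = 38): {x=38, z=32}
  after event 3 (t=14: INC z by 9): {x=38, z=41}
  after event 4 (t=20: DEL z): {x=38}
  after event 5 (t=23: INC x by 1): {x=39}
  after event 6 (t=33: DEL y): {x=39}
  after event 7 (t=41: DEC z by 2): {x=39, z=-2}
  after event 8 (t=50: SET z = 31): {x=39, z=31}
  after event 9 (t=53: DEC x by 12): {x=27, z=31}
  after event 10 (t=56: SET z = 22): {x=27, z=22}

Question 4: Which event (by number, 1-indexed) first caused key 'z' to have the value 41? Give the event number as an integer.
Looking for first event where z becomes 41:
  event 1: z = 32
  event 2: z = 32
  event 3: z 32 -> 41  <-- first match

Answer: 3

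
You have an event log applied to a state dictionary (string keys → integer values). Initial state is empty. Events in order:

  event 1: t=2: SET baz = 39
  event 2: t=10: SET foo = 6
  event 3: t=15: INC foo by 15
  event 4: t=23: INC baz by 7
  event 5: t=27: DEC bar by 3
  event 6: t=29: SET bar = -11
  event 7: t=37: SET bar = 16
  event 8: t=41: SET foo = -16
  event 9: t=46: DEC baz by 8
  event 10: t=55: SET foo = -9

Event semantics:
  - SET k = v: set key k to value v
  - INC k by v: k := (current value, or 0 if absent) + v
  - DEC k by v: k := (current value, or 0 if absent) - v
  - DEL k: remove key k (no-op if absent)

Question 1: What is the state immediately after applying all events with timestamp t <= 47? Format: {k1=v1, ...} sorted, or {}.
Answer: {bar=16, baz=38, foo=-16}

Derivation:
Apply events with t <= 47 (9 events):
  after event 1 (t=2: SET baz = 39): {baz=39}
  after event 2 (t=10: SET foo = 6): {baz=39, foo=6}
  after event 3 (t=15: INC foo by 15): {baz=39, foo=21}
  after event 4 (t=23: INC baz by 7): {baz=46, foo=21}
  after event 5 (t=27: DEC bar by 3): {bar=-3, baz=46, foo=21}
  after event 6 (t=29: SET bar = -11): {bar=-11, baz=46, foo=21}
  after event 7 (t=37: SET bar = 16): {bar=16, baz=46, foo=21}
  after event 8 (t=41: SET foo = -16): {bar=16, baz=46, foo=-16}
  after event 9 (t=46: DEC baz by 8): {bar=16, baz=38, foo=-16}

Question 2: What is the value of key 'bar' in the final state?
Answer: 16

Derivation:
Track key 'bar' through all 10 events:
  event 1 (t=2: SET baz = 39): bar unchanged
  event 2 (t=10: SET foo = 6): bar unchanged
  event 3 (t=15: INC foo by 15): bar unchanged
  event 4 (t=23: INC baz by 7): bar unchanged
  event 5 (t=27: DEC bar by 3): bar (absent) -> -3
  event 6 (t=29: SET bar = -11): bar -3 -> -11
  event 7 (t=37: SET bar = 16): bar -11 -> 16
  event 8 (t=41: SET foo = -16): bar unchanged
  event 9 (t=46: DEC baz by 8): bar unchanged
  event 10 (t=55: SET foo = -9): bar unchanged
Final: bar = 16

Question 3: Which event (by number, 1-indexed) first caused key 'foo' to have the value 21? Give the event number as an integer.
Answer: 3

Derivation:
Looking for first event where foo becomes 21:
  event 2: foo = 6
  event 3: foo 6 -> 21  <-- first match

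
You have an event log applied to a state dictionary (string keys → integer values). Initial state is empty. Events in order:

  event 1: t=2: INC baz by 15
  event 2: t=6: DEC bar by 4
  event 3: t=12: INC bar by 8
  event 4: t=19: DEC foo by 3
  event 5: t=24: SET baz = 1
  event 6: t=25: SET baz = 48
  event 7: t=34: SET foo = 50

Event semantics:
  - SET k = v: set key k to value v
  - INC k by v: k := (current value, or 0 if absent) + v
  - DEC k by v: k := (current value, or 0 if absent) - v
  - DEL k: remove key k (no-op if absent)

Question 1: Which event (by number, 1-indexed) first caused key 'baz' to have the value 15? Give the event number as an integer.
Looking for first event where baz becomes 15:
  event 1: baz (absent) -> 15  <-- first match

Answer: 1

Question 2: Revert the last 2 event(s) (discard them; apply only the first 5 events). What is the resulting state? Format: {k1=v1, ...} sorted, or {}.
Answer: {bar=4, baz=1, foo=-3}

Derivation:
Keep first 5 events (discard last 2):
  after event 1 (t=2: INC baz by 15): {baz=15}
  after event 2 (t=6: DEC bar by 4): {bar=-4, baz=15}
  after event 3 (t=12: INC bar by 8): {bar=4, baz=15}
  after event 4 (t=19: DEC foo by 3): {bar=4, baz=15, foo=-3}
  after event 5 (t=24: SET baz = 1): {bar=4, baz=1, foo=-3}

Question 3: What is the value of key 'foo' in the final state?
Track key 'foo' through all 7 events:
  event 1 (t=2: INC baz by 15): foo unchanged
  event 2 (t=6: DEC bar by 4): foo unchanged
  event 3 (t=12: INC bar by 8): foo unchanged
  event 4 (t=19: DEC foo by 3): foo (absent) -> -3
  event 5 (t=24: SET baz = 1): foo unchanged
  event 6 (t=25: SET baz = 48): foo unchanged
  event 7 (t=34: SET foo = 50): foo -3 -> 50
Final: foo = 50

Answer: 50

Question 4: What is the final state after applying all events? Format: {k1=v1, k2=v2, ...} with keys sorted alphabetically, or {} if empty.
Answer: {bar=4, baz=48, foo=50}

Derivation:
  after event 1 (t=2: INC baz by 15): {baz=15}
  after event 2 (t=6: DEC bar by 4): {bar=-4, baz=15}
  after event 3 (t=12: INC bar by 8): {bar=4, baz=15}
  after event 4 (t=19: DEC foo by 3): {bar=4, baz=15, foo=-3}
  after event 5 (t=24: SET baz = 1): {bar=4, baz=1, foo=-3}
  after event 6 (t=25: SET baz = 48): {bar=4, baz=48, foo=-3}
  after event 7 (t=34: SET foo = 50): {bar=4, baz=48, foo=50}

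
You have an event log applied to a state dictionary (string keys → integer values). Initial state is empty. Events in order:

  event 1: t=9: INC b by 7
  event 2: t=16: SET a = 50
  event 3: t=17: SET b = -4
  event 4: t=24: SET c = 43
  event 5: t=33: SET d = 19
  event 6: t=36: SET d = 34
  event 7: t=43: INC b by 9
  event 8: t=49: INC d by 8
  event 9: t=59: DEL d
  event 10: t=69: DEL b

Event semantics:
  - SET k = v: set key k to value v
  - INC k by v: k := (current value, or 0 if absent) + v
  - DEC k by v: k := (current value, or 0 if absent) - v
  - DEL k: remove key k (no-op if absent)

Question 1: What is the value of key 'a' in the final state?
Answer: 50

Derivation:
Track key 'a' through all 10 events:
  event 1 (t=9: INC b by 7): a unchanged
  event 2 (t=16: SET a = 50): a (absent) -> 50
  event 3 (t=17: SET b = -4): a unchanged
  event 4 (t=24: SET c = 43): a unchanged
  event 5 (t=33: SET d = 19): a unchanged
  event 6 (t=36: SET d = 34): a unchanged
  event 7 (t=43: INC b by 9): a unchanged
  event 8 (t=49: INC d by 8): a unchanged
  event 9 (t=59: DEL d): a unchanged
  event 10 (t=69: DEL b): a unchanged
Final: a = 50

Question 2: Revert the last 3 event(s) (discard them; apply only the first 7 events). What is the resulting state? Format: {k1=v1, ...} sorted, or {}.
Answer: {a=50, b=5, c=43, d=34}

Derivation:
Keep first 7 events (discard last 3):
  after event 1 (t=9: INC b by 7): {b=7}
  after event 2 (t=16: SET a = 50): {a=50, b=7}
  after event 3 (t=17: SET b = -4): {a=50, b=-4}
  after event 4 (t=24: SET c = 43): {a=50, b=-4, c=43}
  after event 5 (t=33: SET d = 19): {a=50, b=-4, c=43, d=19}
  after event 6 (t=36: SET d = 34): {a=50, b=-4, c=43, d=34}
  after event 7 (t=43: INC b by 9): {a=50, b=5, c=43, d=34}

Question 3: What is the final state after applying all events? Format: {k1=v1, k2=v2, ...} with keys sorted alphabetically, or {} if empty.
Answer: {a=50, c=43}

Derivation:
  after event 1 (t=9: INC b by 7): {b=7}
  after event 2 (t=16: SET a = 50): {a=50, b=7}
  after event 3 (t=17: SET b = -4): {a=50, b=-4}
  after event 4 (t=24: SET c = 43): {a=50, b=-4, c=43}
  after event 5 (t=33: SET d = 19): {a=50, b=-4, c=43, d=19}
  after event 6 (t=36: SET d = 34): {a=50, b=-4, c=43, d=34}
  after event 7 (t=43: INC b by 9): {a=50, b=5, c=43, d=34}
  after event 8 (t=49: INC d by 8): {a=50, b=5, c=43, d=42}
  after event 9 (t=59: DEL d): {a=50, b=5, c=43}
  after event 10 (t=69: DEL b): {a=50, c=43}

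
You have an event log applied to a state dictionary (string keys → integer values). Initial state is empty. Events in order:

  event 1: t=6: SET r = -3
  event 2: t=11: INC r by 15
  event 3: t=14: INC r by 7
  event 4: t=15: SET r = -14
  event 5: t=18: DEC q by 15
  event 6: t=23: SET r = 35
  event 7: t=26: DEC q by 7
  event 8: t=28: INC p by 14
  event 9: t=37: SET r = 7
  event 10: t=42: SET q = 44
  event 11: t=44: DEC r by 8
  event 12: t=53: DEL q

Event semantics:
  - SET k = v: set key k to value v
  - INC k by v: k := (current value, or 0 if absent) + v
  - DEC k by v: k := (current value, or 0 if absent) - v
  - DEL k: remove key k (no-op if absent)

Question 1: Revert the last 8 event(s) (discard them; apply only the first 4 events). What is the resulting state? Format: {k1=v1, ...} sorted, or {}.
Keep first 4 events (discard last 8):
  after event 1 (t=6: SET r = -3): {r=-3}
  after event 2 (t=11: INC r by 15): {r=12}
  after event 3 (t=14: INC r by 7): {r=19}
  after event 4 (t=15: SET r = -14): {r=-14}

Answer: {r=-14}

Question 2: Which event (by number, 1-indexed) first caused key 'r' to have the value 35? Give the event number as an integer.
Answer: 6

Derivation:
Looking for first event where r becomes 35:
  event 1: r = -3
  event 2: r = 12
  event 3: r = 19
  event 4: r = -14
  event 5: r = -14
  event 6: r -14 -> 35  <-- first match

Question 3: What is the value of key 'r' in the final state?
Track key 'r' through all 12 events:
  event 1 (t=6: SET r = -3): r (absent) -> -3
  event 2 (t=11: INC r by 15): r -3 -> 12
  event 3 (t=14: INC r by 7): r 12 -> 19
  event 4 (t=15: SET r = -14): r 19 -> -14
  event 5 (t=18: DEC q by 15): r unchanged
  event 6 (t=23: SET r = 35): r -14 -> 35
  event 7 (t=26: DEC q by 7): r unchanged
  event 8 (t=28: INC p by 14): r unchanged
  event 9 (t=37: SET r = 7): r 35 -> 7
  event 10 (t=42: SET q = 44): r unchanged
  event 11 (t=44: DEC r by 8): r 7 -> -1
  event 12 (t=53: DEL q): r unchanged
Final: r = -1

Answer: -1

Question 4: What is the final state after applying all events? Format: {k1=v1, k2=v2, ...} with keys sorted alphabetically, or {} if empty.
Answer: {p=14, r=-1}

Derivation:
  after event 1 (t=6: SET r = -3): {r=-3}
  after event 2 (t=11: INC r by 15): {r=12}
  after event 3 (t=14: INC r by 7): {r=19}
  after event 4 (t=15: SET r = -14): {r=-14}
  after event 5 (t=18: DEC q by 15): {q=-15, r=-14}
  after event 6 (t=23: SET r = 35): {q=-15, r=35}
  after event 7 (t=26: DEC q by 7): {q=-22, r=35}
  after event 8 (t=28: INC p by 14): {p=14, q=-22, r=35}
  after event 9 (t=37: SET r = 7): {p=14, q=-22, r=7}
  after event 10 (t=42: SET q = 44): {p=14, q=44, r=7}
  after event 11 (t=44: DEC r by 8): {p=14, q=44, r=-1}
  after event 12 (t=53: DEL q): {p=14, r=-1}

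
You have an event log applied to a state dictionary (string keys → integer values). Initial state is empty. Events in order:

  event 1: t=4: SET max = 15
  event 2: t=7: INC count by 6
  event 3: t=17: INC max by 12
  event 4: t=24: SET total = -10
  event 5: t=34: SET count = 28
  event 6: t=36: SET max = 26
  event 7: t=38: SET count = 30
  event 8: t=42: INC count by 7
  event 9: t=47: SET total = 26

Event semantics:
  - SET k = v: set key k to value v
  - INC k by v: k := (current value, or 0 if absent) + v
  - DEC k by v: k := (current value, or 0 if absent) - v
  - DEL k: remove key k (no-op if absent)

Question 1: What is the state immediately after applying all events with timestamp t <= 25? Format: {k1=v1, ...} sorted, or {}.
Apply events with t <= 25 (4 events):
  after event 1 (t=4: SET max = 15): {max=15}
  after event 2 (t=7: INC count by 6): {count=6, max=15}
  after event 3 (t=17: INC max by 12): {count=6, max=27}
  after event 4 (t=24: SET total = -10): {count=6, max=27, total=-10}

Answer: {count=6, max=27, total=-10}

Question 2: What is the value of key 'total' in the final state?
Answer: 26

Derivation:
Track key 'total' through all 9 events:
  event 1 (t=4: SET max = 15): total unchanged
  event 2 (t=7: INC count by 6): total unchanged
  event 3 (t=17: INC max by 12): total unchanged
  event 4 (t=24: SET total = -10): total (absent) -> -10
  event 5 (t=34: SET count = 28): total unchanged
  event 6 (t=36: SET max = 26): total unchanged
  event 7 (t=38: SET count = 30): total unchanged
  event 8 (t=42: INC count by 7): total unchanged
  event 9 (t=47: SET total = 26): total -10 -> 26
Final: total = 26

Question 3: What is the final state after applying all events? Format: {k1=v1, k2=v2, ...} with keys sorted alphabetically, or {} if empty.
Answer: {count=37, max=26, total=26}

Derivation:
  after event 1 (t=4: SET max = 15): {max=15}
  after event 2 (t=7: INC count by 6): {count=6, max=15}
  after event 3 (t=17: INC max by 12): {count=6, max=27}
  after event 4 (t=24: SET total = -10): {count=6, max=27, total=-10}
  after event 5 (t=34: SET count = 28): {count=28, max=27, total=-10}
  after event 6 (t=36: SET max = 26): {count=28, max=26, total=-10}
  after event 7 (t=38: SET count = 30): {count=30, max=26, total=-10}
  after event 8 (t=42: INC count by 7): {count=37, max=26, total=-10}
  after event 9 (t=47: SET total = 26): {count=37, max=26, total=26}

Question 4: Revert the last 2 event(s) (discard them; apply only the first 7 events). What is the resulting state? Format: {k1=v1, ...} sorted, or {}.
Answer: {count=30, max=26, total=-10}

Derivation:
Keep first 7 events (discard last 2):
  after event 1 (t=4: SET max = 15): {max=15}
  after event 2 (t=7: INC count by 6): {count=6, max=15}
  after event 3 (t=17: INC max by 12): {count=6, max=27}
  after event 4 (t=24: SET total = -10): {count=6, max=27, total=-10}
  after event 5 (t=34: SET count = 28): {count=28, max=27, total=-10}
  after event 6 (t=36: SET max = 26): {count=28, max=26, total=-10}
  after event 7 (t=38: SET count = 30): {count=30, max=26, total=-10}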